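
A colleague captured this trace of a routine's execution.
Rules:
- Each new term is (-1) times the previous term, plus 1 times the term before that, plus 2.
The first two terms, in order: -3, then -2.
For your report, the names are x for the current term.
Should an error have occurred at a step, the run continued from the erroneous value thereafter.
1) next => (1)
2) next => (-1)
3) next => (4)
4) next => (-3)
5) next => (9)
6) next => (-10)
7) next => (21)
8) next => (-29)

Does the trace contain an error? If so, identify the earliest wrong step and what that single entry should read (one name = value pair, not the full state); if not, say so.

no error

1. x = -1*(-2) + (1)*(-3) + (2) = 1 (matches)
2. x = -1*(1) + (1)*(-2) + (2) = -1 (exactly as logged)
3. x = -1*(-1) + (1)*(1) + (2) = 4 (agrees with the trace)
4. x = -1*(4) + (1)*(-1) + (2) = -3 (no discrepancy)
5. x = -1*(-3) + (1)*(4) + (2) = 9 (verified)
6. x = -1*(9) + (1)*(-3) + (2) = -10 (matches)
7. x = -1*(-10) + (1)*(9) + (2) = 21 (exactly as logged)
8. x = -1*(21) + (1)*(-10) + (2) = -29 (verified)
Every step is consistent.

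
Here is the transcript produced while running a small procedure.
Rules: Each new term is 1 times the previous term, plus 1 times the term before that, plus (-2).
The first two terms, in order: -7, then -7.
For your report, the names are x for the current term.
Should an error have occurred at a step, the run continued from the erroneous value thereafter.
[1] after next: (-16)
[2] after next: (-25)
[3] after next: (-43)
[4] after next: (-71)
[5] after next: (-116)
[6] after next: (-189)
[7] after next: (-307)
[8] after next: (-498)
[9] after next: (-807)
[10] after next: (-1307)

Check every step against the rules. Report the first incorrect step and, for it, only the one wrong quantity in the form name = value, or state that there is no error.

Recomputing the run from the initial state:
step 1: x = -16
step 2: x = -25
step 3: x = -43
step 4: x = -70
step 5: x = -115
step 6: x = -187
step 7: x = -304
step 8: x = -493
step 9: x = -799
step 10: x = -1294
The first disagreement with the transcript is at step 4, where the value should be x = -70.

step 4, x = -70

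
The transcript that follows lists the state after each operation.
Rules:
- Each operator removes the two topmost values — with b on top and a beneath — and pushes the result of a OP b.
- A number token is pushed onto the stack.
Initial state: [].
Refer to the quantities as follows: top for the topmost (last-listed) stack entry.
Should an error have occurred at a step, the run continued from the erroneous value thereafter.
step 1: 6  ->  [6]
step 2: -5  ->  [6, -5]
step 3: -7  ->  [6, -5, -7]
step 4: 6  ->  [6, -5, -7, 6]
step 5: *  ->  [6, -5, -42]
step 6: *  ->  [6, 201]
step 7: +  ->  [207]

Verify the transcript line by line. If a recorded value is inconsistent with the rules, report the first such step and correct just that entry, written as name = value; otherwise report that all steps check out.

step 6, top = 210

Recomputing the run from the initial state:
step 1: [6]
step 2: [6, -5]
step 3: [6, -5, -7]
step 4: [6, -5, -7, 6]
step 5: [6, -5, -42]
step 6: [6, 210]
step 7: [216]
The first disagreement with the transcript is at step 6, where the value should be top = 210.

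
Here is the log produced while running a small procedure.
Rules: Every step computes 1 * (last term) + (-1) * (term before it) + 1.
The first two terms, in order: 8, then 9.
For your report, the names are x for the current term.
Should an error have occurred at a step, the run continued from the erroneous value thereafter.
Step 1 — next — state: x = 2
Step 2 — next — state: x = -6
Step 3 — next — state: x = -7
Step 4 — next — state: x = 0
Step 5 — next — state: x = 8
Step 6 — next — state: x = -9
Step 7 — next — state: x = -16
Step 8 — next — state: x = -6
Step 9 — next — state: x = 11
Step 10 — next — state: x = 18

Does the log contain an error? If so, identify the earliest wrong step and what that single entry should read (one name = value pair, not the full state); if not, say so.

step 1: x = 1*(9) + (-1)*(8) + (1) = 2 -> in agreement
step 2: x = 1*(2) + (-1)*(9) + (1) = -6 -> in agreement
step 3: x = 1*(-6) + (-1)*(2) + (1) = -7 -> matches
step 4: x = 1*(-7) + (-1)*(-6) + (1) = 0 -> verified
step 5: x = 1*(0) + (-1)*(-7) + (1) = 8 -> exactly as logged
step 6: x = 1*(8) + (-1)*(0) + (1) = 9 -> the entry is off here
The audit stops at step 6: the recorded entry is wrong and should be x = 9.

step 6, x = 9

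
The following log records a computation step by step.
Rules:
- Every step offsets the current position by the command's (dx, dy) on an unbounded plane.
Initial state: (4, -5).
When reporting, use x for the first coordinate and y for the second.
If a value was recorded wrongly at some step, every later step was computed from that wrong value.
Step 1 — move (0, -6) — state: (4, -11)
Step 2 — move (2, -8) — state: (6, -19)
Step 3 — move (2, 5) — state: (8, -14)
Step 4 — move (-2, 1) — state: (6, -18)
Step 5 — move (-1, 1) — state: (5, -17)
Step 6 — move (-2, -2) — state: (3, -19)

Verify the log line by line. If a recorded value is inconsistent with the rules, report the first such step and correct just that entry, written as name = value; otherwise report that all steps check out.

step 4, y = -13

step 1: x = 4 + (0) = 4, y = -5 + (-6) = -11 -> checks out
step 2: x = 4 + (2) = 6, y = -11 + (-8) = -19 -> consistent with the log
step 3: x = 6 + (2) = 8, y = -19 + (5) = -14 -> exactly as logged
step 4: x = 8 + (-2) = 6, y = -14 + (1) = -13 -> this is not what the log shows
First deviation found at step 4; the corrected entry is y = -13.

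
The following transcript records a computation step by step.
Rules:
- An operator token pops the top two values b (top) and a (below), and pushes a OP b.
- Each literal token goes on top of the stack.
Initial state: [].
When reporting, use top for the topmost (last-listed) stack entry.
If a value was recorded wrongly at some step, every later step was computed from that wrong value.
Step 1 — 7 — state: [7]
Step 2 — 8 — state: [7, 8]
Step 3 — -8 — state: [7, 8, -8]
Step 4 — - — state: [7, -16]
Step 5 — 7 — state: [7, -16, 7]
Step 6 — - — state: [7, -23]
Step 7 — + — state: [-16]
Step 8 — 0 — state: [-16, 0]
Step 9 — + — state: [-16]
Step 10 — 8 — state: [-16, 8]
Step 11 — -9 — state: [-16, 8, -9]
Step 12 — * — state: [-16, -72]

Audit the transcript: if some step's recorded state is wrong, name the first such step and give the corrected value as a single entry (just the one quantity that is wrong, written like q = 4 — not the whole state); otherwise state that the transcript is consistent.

1. push 7: top = 7 (exactly as logged)
2. push 8: top = 8 (no discrepancy)
3. push -8: top = -8 (no discrepancy)
4. 8 - -8 = 16 (the transcript disagrees here)
First deviation found at step 4; the corrected entry is top = 16.

step 4, top = 16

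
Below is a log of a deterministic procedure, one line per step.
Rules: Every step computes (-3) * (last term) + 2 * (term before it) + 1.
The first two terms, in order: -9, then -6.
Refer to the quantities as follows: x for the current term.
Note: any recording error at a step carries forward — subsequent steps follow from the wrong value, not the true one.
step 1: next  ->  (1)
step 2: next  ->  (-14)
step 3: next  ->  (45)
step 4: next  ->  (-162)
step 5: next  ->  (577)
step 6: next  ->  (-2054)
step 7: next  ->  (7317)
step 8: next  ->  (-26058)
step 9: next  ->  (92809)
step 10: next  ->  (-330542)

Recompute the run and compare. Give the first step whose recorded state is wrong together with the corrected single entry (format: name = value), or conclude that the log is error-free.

no error

Recomputing the run from the initial state:
step 1: x = 1
step 2: x = -14
step 3: x = 45
step 4: x = -162
step 5: x = 577
step 6: x = -2054
step 7: x = 7317
step 8: x = -26058
step 9: x = 92809
step 10: x = -330542
This matches the log at every step.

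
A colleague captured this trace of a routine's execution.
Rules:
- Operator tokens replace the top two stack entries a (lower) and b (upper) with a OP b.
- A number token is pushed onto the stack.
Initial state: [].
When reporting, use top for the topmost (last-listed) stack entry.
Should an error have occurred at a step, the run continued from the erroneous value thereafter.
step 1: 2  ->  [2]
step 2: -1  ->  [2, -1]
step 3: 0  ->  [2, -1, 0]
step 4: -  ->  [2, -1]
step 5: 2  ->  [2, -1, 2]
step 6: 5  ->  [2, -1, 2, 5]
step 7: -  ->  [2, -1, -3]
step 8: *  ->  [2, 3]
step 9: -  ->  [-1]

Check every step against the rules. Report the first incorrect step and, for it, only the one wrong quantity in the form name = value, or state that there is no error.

Recomputing the run from the initial state:
step 1: [2]
step 2: [2, -1]
step 3: [2, -1, 0]
step 4: [2, -1]
step 5: [2, -1, 2]
step 6: [2, -1, 2, 5]
step 7: [2, -1, -3]
step 8: [2, 3]
step 9: [-1]
This matches the trace at every step.

no error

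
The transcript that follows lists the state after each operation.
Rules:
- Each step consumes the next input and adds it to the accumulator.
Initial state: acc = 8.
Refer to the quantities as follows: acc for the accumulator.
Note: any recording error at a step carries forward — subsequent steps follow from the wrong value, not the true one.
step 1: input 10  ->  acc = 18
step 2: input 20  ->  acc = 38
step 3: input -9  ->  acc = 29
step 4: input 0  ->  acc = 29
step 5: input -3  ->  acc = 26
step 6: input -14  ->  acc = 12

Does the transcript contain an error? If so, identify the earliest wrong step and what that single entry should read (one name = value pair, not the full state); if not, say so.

Recomputing the run from the initial state:
step 1: acc = 18
step 2: acc = 38
step 3: acc = 29
step 4: acc = 29
step 5: acc = 26
step 6: acc = 12
This matches the transcript at every step.

no error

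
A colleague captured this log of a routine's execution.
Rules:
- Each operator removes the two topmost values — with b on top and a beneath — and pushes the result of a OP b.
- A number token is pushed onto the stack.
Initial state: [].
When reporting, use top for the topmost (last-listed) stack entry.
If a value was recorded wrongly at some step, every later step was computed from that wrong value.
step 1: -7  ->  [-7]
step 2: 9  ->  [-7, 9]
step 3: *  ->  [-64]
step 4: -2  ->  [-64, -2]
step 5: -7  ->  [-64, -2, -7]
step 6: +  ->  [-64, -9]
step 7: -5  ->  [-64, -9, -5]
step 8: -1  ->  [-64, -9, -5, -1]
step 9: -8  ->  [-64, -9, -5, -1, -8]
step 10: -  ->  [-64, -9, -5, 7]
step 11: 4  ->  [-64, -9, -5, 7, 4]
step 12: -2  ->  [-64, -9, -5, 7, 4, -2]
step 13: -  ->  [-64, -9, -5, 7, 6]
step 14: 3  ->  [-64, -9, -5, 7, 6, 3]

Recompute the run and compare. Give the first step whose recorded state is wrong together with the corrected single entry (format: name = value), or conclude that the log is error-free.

1. push -7: top = -7 (agrees with the log)
2. push 9: top = 9 (in agreement)
3. -7 * 9 = -63 (not what was recorded)
Step 3 is the first one off; corrected, top = -63.

step 3, top = -63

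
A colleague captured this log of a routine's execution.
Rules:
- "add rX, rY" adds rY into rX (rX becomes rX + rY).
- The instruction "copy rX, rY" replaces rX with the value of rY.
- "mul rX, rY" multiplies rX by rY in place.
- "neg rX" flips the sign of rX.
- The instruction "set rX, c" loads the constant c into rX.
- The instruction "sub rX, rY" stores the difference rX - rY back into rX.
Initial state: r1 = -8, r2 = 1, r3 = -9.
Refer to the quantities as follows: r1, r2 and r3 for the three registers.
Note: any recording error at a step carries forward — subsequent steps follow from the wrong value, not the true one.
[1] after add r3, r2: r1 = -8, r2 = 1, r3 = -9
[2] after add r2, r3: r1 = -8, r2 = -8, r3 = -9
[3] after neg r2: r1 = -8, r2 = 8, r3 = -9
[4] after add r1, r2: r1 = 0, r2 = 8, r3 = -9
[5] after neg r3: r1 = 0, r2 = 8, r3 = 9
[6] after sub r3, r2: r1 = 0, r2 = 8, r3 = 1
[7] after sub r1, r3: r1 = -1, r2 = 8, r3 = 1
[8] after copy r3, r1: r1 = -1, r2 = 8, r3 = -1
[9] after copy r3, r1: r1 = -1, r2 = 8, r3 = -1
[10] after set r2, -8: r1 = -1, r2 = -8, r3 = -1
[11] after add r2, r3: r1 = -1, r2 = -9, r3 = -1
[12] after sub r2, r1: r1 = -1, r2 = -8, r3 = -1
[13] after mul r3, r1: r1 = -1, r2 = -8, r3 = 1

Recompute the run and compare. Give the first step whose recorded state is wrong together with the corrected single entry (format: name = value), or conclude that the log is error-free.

Recomputing the run from the initial state:
step 1: r1 = -8, r2 = 1, r3 = -8
step 2: r1 = -8, r2 = -7, r3 = -8
step 3: r1 = -8, r2 = 7, r3 = -8
step 4: r1 = -1, r2 = 7, r3 = -8
step 5: r1 = -1, r2 = 7, r3 = 8
step 6: r1 = -1, r2 = 7, r3 = 1
step 7: r1 = -2, r2 = 7, r3 = 1
step 8: r1 = -2, r2 = 7, r3 = -2
step 9: r1 = -2, r2 = 7, r3 = -2
step 10: r1 = -2, r2 = -8, r3 = -2
step 11: r1 = -2, r2 = -10, r3 = -2
step 12: r1 = -2, r2 = -8, r3 = -2
step 13: r1 = -2, r2 = -8, r3 = 4
The first disagreement with the log is at step 1, where the value should be r3 = -8.

step 1, r3 = -8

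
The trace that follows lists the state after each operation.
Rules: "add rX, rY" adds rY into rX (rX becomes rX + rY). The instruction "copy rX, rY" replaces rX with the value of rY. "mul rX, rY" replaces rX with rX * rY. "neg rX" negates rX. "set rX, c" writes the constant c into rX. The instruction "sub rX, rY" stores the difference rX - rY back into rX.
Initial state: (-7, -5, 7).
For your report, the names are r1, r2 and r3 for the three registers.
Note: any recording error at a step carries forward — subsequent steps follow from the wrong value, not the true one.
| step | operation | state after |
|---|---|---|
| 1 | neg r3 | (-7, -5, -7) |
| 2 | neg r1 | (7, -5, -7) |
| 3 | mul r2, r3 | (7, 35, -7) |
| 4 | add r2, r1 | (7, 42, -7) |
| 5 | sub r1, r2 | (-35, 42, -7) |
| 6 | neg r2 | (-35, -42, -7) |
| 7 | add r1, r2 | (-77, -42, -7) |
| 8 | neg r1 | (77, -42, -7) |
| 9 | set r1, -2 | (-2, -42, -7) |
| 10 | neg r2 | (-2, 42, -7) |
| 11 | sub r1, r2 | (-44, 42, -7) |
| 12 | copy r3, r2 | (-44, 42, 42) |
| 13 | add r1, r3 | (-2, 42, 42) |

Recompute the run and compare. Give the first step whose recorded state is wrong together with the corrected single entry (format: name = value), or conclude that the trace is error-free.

Recomputing the run from the initial state:
step 1: r1 = -7, r2 = -5, r3 = -7
step 2: r1 = 7, r2 = -5, r3 = -7
step 3: r1 = 7, r2 = 35, r3 = -7
step 4: r1 = 7, r2 = 42, r3 = -7
step 5: r1 = -35, r2 = 42, r3 = -7
step 6: r1 = -35, r2 = -42, r3 = -7
step 7: r1 = -77, r2 = -42, r3 = -7
step 8: r1 = 77, r2 = -42, r3 = -7
step 9: r1 = -2, r2 = -42, r3 = -7
step 10: r1 = -2, r2 = 42, r3 = -7
step 11: r1 = -44, r2 = 42, r3 = -7
step 12: r1 = -44, r2 = 42, r3 = 42
step 13: r1 = -2, r2 = 42, r3 = 42
This matches the trace at every step.

no error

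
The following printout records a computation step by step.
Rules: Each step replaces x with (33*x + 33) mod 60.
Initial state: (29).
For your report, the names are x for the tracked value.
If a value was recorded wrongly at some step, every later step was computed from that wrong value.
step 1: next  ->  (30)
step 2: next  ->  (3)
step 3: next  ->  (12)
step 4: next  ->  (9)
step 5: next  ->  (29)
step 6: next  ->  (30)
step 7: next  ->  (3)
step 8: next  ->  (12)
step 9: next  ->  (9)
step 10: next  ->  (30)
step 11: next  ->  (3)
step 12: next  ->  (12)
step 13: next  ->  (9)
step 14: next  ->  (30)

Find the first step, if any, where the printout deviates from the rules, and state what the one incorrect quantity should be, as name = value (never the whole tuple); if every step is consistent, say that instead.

step 5, x = 30

1. x = (33*29 + 33) mod 60 = 30 (checks out)
2. x = (33*30 + 33) mod 60 = 3 (checks out)
3. x = (33*3 + 33) mod 60 = 12 (agrees with the printout)
4. x = (33*12 + 33) mod 60 = 9 (in agreement)
5. x = (33*9 + 33) mod 60 = 30 (the entry is off here)
First incorrect step: 5; the correct value is x = 30.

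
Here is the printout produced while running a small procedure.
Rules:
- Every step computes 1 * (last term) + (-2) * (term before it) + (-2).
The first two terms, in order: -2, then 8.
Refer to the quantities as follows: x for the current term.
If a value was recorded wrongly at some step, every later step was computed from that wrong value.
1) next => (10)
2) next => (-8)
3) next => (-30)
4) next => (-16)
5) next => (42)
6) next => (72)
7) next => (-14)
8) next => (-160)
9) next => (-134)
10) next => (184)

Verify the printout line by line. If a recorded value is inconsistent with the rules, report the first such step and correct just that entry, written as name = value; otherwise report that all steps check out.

1. x = 1*(8) + (-2)*(-2) + (-2) = 10 (same as recorded)
2. x = 1*(10) + (-2)*(8) + (-2) = -8 (matches)
3. x = 1*(-8) + (-2)*(10) + (-2) = -30 (same as recorded)
4. x = 1*(-30) + (-2)*(-8) + (-2) = -16 (agrees with the printout)
5. x = 1*(-16) + (-2)*(-30) + (-2) = 42 (exactly as logged)
6. x = 1*(42) + (-2)*(-16) + (-2) = 72 (in agreement)
7. x = 1*(72) + (-2)*(42) + (-2) = -14 (verified)
8. x = 1*(-14) + (-2)*(72) + (-2) = -160 (agrees with the printout)
9. x = 1*(-160) + (-2)*(-14) + (-2) = -134 (same as recorded)
10. x = 1*(-134) + (-2)*(-160) + (-2) = 184 (no discrepancy)
The whole run recomputes cleanly — no discrepancies.

no error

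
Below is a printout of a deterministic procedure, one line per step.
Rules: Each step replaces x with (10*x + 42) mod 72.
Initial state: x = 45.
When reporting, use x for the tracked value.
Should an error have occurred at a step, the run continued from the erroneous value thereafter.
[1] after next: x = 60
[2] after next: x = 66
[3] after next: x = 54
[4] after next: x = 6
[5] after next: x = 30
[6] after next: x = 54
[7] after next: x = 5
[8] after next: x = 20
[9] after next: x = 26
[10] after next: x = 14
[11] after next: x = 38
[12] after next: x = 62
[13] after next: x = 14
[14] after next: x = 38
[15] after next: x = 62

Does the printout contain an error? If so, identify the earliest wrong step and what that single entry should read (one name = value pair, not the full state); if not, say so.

Recomputing the run from the initial state:
step 1: x = 60
step 2: x = 66
step 3: x = 54
step 4: x = 6
step 5: x = 30
step 6: x = 54
step 7: x = 6
step 8: x = 30
step 9: x = 54
step 10: x = 6
step 11: x = 30
step 12: x = 54
step 13: x = 6
step 14: x = 30
step 15: x = 54
The first disagreement with the printout is at step 7, where the value should be x = 6.

step 7, x = 6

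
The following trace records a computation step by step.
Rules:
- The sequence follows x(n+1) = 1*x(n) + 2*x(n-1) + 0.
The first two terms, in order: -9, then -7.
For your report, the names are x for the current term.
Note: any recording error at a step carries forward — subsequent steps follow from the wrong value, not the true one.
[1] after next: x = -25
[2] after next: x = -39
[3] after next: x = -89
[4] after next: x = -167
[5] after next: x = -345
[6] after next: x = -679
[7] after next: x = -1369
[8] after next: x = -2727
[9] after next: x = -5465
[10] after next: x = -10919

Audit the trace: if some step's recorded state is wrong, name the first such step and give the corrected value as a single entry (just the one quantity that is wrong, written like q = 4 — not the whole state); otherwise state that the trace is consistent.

no error

Recomputing the run from the initial state:
step 1: x = -25
step 2: x = -39
step 3: x = -89
step 4: x = -167
step 5: x = -345
step 6: x = -679
step 7: x = -1369
step 8: x = -2727
step 9: x = -5465
step 10: x = -10919
This matches the trace at every step.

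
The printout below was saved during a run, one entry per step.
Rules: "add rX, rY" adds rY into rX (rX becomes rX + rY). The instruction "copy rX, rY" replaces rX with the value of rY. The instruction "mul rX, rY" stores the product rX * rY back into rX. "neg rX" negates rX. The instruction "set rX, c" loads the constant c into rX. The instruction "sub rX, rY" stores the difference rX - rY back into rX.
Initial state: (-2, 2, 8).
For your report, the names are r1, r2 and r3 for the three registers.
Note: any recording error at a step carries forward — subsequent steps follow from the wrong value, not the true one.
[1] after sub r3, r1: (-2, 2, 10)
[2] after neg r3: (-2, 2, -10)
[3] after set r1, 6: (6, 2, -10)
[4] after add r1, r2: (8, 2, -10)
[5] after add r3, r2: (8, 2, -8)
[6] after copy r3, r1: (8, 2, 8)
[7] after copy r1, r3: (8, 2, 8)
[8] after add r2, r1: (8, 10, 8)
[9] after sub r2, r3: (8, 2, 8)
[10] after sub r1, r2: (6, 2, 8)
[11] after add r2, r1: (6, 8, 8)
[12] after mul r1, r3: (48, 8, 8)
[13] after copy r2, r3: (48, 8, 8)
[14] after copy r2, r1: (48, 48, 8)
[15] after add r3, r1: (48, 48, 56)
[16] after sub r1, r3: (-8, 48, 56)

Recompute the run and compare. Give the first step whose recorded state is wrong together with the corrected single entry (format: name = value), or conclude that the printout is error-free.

Recomputing the run from the initial state:
step 1: r1 = -2, r2 = 2, r3 = 10
step 2: r1 = -2, r2 = 2, r3 = -10
step 3: r1 = 6, r2 = 2, r3 = -10
step 4: r1 = 8, r2 = 2, r3 = -10
step 5: r1 = 8, r2 = 2, r3 = -8
step 6: r1 = 8, r2 = 2, r3 = 8
step 7: r1 = 8, r2 = 2, r3 = 8
step 8: r1 = 8, r2 = 10, r3 = 8
step 9: r1 = 8, r2 = 2, r3 = 8
step 10: r1 = 6, r2 = 2, r3 = 8
step 11: r1 = 6, r2 = 8, r3 = 8
step 12: r1 = 48, r2 = 8, r3 = 8
step 13: r1 = 48, r2 = 8, r3 = 8
step 14: r1 = 48, r2 = 48, r3 = 8
step 15: r1 = 48, r2 = 48, r3 = 56
step 16: r1 = -8, r2 = 48, r3 = 56
This matches the printout at every step.

no error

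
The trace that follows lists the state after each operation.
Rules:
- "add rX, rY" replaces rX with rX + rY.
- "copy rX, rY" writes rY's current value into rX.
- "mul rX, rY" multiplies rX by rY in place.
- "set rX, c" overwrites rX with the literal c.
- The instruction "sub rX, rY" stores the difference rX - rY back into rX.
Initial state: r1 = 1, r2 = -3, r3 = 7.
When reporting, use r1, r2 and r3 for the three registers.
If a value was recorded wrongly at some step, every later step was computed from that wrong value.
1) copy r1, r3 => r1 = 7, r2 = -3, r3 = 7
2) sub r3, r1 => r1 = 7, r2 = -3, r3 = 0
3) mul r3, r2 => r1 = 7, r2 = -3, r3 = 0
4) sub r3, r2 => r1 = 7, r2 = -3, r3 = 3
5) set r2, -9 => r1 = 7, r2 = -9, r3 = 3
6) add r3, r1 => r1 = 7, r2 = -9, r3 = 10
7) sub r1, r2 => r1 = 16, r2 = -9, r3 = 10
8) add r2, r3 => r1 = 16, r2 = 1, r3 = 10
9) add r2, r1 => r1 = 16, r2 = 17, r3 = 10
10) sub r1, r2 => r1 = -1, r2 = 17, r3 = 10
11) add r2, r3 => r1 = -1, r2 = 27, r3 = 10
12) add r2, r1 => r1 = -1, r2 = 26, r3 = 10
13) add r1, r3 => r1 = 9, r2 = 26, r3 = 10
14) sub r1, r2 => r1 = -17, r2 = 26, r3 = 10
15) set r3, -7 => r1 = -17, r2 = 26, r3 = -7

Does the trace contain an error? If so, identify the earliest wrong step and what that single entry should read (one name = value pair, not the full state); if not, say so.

no error

1. r1 = 7 (exactly as logged)
2. r3 = 7 - 7 = 0 (checks out)
3. r3 = 0 * -3 = 0 (in agreement)
4. r3 = 0 - -3 = 3 (checks out)
5. r2 = -9 (verified)
6. r3 = 3 + 7 = 10 (consistent with the trace)
7. r1 = 7 - -9 = 16 (exactly as logged)
8. r2 = -9 + 10 = 1 (in agreement)
9. r2 = 1 + 16 = 17 (checks out)
10. r1 = 16 - 17 = -1 (exactly as logged)
11. r2 = 17 + 10 = 27 (same as recorded)
12. r2 = 27 + -1 = 26 (verified)
13. r1 = -1 + 10 = 9 (verified)
14. r1 = 9 - 26 = -17 (in agreement)
15. r3 = -7 (checks out)
Every step is consistent.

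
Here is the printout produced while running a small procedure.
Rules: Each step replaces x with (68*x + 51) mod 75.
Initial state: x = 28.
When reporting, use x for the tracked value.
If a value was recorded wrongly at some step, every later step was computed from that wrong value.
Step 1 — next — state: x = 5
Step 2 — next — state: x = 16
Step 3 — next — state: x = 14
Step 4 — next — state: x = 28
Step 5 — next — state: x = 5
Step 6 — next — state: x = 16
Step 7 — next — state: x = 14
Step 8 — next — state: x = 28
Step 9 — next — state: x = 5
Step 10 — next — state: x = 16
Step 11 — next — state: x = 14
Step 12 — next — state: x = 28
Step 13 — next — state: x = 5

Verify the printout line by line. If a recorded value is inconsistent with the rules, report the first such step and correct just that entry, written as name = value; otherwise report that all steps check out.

Recomputing the run from the initial state:
step 1: x = 5
step 2: x = 16
step 3: x = 14
step 4: x = 28
step 5: x = 5
step 6: x = 16
step 7: x = 14
step 8: x = 28
step 9: x = 5
step 10: x = 16
step 11: x = 14
step 12: x = 28
step 13: x = 5
This matches the printout at every step.

no error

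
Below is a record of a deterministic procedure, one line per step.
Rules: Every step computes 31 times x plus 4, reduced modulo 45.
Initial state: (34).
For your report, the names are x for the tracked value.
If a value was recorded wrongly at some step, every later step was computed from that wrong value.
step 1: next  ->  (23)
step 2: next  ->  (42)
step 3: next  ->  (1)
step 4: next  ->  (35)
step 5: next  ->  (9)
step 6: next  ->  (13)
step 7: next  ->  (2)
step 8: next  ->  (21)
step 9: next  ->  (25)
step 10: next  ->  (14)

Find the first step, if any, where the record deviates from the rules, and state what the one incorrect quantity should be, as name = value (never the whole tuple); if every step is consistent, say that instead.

Recomputing the run from the initial state:
step 1: x = 23
step 2: x = 42
step 3: x = 1
step 4: x = 35
step 5: x = 9
step 6: x = 13
step 7: x = 2
step 8: x = 21
step 9: x = 25
step 10: x = 14
This matches the record at every step.

no error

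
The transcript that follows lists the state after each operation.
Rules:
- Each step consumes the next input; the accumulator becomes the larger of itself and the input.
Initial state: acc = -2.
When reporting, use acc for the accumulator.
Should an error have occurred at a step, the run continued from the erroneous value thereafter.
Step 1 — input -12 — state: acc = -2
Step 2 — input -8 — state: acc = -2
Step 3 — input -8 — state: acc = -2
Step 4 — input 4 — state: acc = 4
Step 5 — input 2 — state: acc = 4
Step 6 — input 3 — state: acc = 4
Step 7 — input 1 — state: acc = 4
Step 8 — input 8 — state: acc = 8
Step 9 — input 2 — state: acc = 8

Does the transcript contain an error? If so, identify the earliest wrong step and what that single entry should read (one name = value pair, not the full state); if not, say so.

no error

Step 1: acc = max(-2, -12) = -2 — consistent with the transcript.
Step 2: acc = max(-2, -8) = -2 — confirmed correct.
Step 3: acc = max(-2, -8) = -2 — same as recorded.
Step 4: acc = max(-2, 4) = 4 — confirmed correct.
Step 5: acc = max(4, 2) = 4 — exactly as logged.
Step 6: acc = max(4, 3) = 4 — consistent with the transcript.
Step 7: acc = max(4, 1) = 4 — verified.
Step 8: acc = max(4, 8) = 8 — agrees with the transcript.
Step 9: acc = max(8, 2) = 8 — matches.
Nothing is out of place; the run is error-free.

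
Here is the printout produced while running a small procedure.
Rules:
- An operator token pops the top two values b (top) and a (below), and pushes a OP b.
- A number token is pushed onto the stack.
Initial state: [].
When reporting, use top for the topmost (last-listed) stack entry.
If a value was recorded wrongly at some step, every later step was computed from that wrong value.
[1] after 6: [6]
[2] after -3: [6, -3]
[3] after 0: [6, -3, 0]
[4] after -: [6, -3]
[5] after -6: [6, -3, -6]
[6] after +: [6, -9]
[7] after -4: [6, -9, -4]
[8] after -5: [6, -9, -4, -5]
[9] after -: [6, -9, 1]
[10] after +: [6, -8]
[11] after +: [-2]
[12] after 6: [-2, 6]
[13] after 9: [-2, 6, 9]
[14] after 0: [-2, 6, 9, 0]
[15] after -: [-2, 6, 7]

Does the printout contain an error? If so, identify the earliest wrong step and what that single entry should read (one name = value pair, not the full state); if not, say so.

step 15, top = 9

Step 1: push 6: top = 6 — same as recorded.
Step 2: push -3: top = -3 — same as recorded.
Step 3: push 0: top = 0 — agrees with the printout.
Step 4: -3 - 0 = -3 — consistent with the printout.
Step 5: push -6: top = -6 — consistent with the printout.
Step 6: -3 + -6 = -9 — agrees with the printout.
Step 7: push -4: top = -4 — no discrepancy.
Step 8: push -5: top = -5 — checks out.
Step 9: -4 - -5 = 1 — same as recorded.
Step 10: -9 + 1 = -8 — same as recorded.
Step 11: 6 + -8 = -2 — no discrepancy.
Step 12: push 6: top = 6 — no discrepancy.
Step 13: push 9: top = 9 — same as recorded.
Step 14: push 0: top = 0 — no discrepancy.
Step 15: 9 - 0 = 9 — the entry is off here.
The earliest wrong entry is at step 15: it should read top = 9.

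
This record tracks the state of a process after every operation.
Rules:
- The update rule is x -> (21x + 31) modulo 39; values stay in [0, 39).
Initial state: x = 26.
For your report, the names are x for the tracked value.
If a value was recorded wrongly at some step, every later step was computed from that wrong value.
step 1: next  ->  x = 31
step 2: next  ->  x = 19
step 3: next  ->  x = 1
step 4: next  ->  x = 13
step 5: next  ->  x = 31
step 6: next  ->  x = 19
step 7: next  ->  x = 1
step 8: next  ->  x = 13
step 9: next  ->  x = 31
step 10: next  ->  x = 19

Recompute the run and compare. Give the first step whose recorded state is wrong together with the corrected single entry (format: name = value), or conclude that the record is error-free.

Step 1: x = (21*26 + 31) mod 39 = 31 — exactly as logged.
Step 2: x = (21*31 + 31) mod 39 = 19 — checks out.
Step 3: x = (21*19 + 31) mod 39 = 1 — verified.
Step 4: x = (21*1 + 31) mod 39 = 13 — confirmed correct.
Step 5: x = (21*13 + 31) mod 39 = 31 — agrees with the record.
Step 6: x = (21*31 + 31) mod 39 = 19 — no discrepancy.
Step 7: x = (21*19 + 31) mod 39 = 1 — in agreement.
Step 8: x = (21*1 + 31) mod 39 = 13 — checks out.
Step 9: x = (21*13 + 31) mod 39 = 31 — verified.
Step 10: x = (21*31 + 31) mod 39 = 19 — in agreement.
The recomputation confirms every line.

no error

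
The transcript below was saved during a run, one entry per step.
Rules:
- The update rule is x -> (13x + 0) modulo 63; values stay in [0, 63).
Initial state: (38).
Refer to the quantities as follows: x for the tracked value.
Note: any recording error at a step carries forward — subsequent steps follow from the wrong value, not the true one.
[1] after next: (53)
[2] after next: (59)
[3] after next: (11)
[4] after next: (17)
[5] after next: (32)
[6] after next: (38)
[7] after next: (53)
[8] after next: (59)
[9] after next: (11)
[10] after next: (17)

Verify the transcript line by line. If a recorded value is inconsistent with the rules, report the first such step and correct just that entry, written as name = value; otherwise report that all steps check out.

1. x = (13*38 + 0) mod 63 = 53 (checks out)
2. x = (13*53 + 0) mod 63 = 59 (checks out)
3. x = (13*59 + 0) mod 63 = 11 (exactly as logged)
4. x = (13*11 + 0) mod 63 = 17 (exactly as logged)
5. x = (13*17 + 0) mod 63 = 32 (consistent with the transcript)
6. x = (13*32 + 0) mod 63 = 38 (agrees with the transcript)
7. x = (13*38 + 0) mod 63 = 53 (checks out)
8. x = (13*53 + 0) mod 63 = 59 (verified)
9. x = (13*59 + 0) mod 63 = 11 (verified)
10. x = (13*11 + 0) mod 63 = 17 (no discrepancy)
No step deviates from the rules.

no error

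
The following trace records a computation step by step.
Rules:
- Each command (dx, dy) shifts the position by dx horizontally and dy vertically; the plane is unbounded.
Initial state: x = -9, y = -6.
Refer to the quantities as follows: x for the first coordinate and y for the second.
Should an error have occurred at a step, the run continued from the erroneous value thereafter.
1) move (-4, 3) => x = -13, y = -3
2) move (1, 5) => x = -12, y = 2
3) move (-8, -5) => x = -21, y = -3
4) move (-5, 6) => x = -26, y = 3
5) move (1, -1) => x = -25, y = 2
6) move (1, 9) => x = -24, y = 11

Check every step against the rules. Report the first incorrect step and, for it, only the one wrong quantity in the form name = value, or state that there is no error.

step 1: x = -9 + (-4) = -13, y = -6 + (3) = -3 -> confirmed correct
step 2: x = -13 + (1) = -12, y = -3 + (5) = 2 -> no discrepancy
step 3: x = -12 + (-8) = -20, y = 2 + (-5) = -3 -> the entry is off here
Conclusion: step 3 carries the first error; the entry should be x = -20.

step 3, x = -20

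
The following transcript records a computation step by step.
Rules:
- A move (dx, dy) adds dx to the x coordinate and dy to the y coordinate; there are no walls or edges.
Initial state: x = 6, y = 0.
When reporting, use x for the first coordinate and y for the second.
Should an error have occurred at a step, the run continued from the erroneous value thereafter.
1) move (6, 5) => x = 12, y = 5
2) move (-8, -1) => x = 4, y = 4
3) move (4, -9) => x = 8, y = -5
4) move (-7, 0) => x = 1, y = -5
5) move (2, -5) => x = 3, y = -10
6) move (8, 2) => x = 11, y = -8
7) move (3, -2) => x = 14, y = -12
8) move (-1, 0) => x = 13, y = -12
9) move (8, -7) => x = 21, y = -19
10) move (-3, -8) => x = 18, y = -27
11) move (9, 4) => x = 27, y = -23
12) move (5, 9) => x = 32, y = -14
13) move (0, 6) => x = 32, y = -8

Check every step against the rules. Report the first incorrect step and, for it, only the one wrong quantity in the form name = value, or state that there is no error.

Recomputing the run from the initial state:
step 1: x = 12, y = 5
step 2: x = 4, y = 4
step 3: x = 8, y = -5
step 4: x = 1, y = -5
step 5: x = 3, y = -10
step 6: x = 11, y = -8
step 7: x = 14, y = -10
step 8: x = 13, y = -10
step 9: x = 21, y = -17
step 10: x = 18, y = -25
step 11: x = 27, y = -21
step 12: x = 32, y = -12
step 13: x = 32, y = -6
The first disagreement with the transcript is at step 7, where the value should be y = -10.

step 7, y = -10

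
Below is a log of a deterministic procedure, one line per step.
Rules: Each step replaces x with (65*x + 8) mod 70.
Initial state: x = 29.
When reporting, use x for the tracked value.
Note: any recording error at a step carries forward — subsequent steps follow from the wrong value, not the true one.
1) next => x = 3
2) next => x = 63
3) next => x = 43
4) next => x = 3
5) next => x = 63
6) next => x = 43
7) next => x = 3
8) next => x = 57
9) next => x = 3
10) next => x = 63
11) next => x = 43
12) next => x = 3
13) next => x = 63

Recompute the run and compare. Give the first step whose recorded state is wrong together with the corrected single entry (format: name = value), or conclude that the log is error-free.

step 8, x = 63

Recomputing the run from the initial state:
step 1: x = 3
step 2: x = 63
step 3: x = 43
step 4: x = 3
step 5: x = 63
step 6: x = 43
step 7: x = 3
step 8: x = 63
step 9: x = 43
step 10: x = 3
step 11: x = 63
step 12: x = 43
step 13: x = 3
The first disagreement with the log is at step 8, where the value should be x = 63.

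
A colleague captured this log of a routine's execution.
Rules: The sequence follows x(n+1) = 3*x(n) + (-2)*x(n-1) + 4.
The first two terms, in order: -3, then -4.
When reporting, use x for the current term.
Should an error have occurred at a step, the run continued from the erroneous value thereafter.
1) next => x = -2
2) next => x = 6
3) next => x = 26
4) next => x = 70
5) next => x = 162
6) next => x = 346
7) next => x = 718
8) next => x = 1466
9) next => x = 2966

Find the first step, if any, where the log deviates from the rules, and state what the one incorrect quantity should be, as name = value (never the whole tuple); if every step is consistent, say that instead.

step 1: x = 3*(-4) + (-2)*(-3) + (4) = -2 -> exactly as logged
step 2: x = 3*(-2) + (-2)*(-4) + (4) = 6 -> confirmed correct
step 3: x = 3*(6) + (-2)*(-2) + (4) = 26 -> no discrepancy
step 4: x = 3*(26) + (-2)*(6) + (4) = 70 -> agrees with the log
step 5: x = 3*(70) + (-2)*(26) + (4) = 162 -> exactly as logged
step 6: x = 3*(162) + (-2)*(70) + (4) = 350 -> this is not what the log shows
The earliest wrong entry is at step 6: it should read x = 350.

step 6, x = 350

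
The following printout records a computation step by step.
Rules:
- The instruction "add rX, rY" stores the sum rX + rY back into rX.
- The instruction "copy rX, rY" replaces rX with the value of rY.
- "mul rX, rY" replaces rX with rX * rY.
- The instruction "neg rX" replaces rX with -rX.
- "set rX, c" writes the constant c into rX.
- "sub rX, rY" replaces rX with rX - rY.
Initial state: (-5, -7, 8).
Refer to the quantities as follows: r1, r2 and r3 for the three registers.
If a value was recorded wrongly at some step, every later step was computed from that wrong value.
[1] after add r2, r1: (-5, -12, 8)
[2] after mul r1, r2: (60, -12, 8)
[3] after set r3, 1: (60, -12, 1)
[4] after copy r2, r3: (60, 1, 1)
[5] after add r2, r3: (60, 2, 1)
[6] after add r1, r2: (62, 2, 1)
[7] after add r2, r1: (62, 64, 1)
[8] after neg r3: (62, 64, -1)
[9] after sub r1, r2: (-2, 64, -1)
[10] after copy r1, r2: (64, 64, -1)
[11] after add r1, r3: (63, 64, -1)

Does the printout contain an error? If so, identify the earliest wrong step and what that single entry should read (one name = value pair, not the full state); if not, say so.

no error

1. r2 = -7 + -5 = -12 (consistent with the printout)
2. r1 = -5 * -12 = 60 (verified)
3. r3 = 1 (consistent with the printout)
4. r2 = 1 (confirmed correct)
5. r2 = 1 + 1 = 2 (verified)
6. r1 = 60 + 2 = 62 (matches)
7. r2 = 2 + 62 = 64 (agrees with the printout)
8. r3 = -(1) = -1 (checks out)
9. r1 = 62 - 64 = -2 (no discrepancy)
10. r1 = 64 (matches)
11. r1 = 64 + -1 = 63 (checks out)
The recomputation confirms every line.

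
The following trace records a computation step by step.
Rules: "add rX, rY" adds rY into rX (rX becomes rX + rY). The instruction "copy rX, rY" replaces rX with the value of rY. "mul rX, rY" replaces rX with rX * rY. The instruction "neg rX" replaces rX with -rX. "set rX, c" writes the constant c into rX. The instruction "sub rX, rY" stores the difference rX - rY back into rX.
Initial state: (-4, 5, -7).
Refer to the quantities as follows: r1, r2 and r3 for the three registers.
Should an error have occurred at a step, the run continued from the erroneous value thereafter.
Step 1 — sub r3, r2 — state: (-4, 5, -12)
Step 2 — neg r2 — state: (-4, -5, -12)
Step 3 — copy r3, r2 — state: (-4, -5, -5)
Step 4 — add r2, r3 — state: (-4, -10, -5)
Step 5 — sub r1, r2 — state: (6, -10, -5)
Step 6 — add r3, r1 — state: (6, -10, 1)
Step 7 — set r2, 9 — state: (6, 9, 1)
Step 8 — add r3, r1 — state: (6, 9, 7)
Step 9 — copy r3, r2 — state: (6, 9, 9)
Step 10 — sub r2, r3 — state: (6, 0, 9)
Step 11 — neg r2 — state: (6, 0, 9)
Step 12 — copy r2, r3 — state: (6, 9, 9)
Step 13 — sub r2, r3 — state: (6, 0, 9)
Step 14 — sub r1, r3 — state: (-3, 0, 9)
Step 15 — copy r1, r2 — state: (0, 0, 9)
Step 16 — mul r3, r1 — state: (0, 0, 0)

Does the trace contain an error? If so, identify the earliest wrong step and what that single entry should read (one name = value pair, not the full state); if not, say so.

no error

Step 1: r3 = -7 - 5 = -12 — same as recorded.
Step 2: r2 = -(5) = -5 — matches.
Step 3: r3 = -5 — confirmed correct.
Step 4: r2 = -5 + -5 = -10 — consistent with the trace.
Step 5: r1 = -4 - -10 = 6 — no discrepancy.
Step 6: r3 = -5 + 6 = 1 — in agreement.
Step 7: r2 = 9 — in agreement.
Step 8: r3 = 1 + 6 = 7 — matches.
Step 9: r3 = 9 — checks out.
Step 10: r2 = 9 - 9 = 0 — in agreement.
Step 11: r2 = -(0) = 0 — same as recorded.
Step 12: r2 = 9 — matches.
Step 13: r2 = 9 - 9 = 0 — agrees with the trace.
Step 14: r1 = 6 - 9 = -3 — matches.
Step 15: r1 = 0 — same as recorded.
Step 16: r3 = 9 * 0 = 0 — same as recorded.
The recomputation confirms every line.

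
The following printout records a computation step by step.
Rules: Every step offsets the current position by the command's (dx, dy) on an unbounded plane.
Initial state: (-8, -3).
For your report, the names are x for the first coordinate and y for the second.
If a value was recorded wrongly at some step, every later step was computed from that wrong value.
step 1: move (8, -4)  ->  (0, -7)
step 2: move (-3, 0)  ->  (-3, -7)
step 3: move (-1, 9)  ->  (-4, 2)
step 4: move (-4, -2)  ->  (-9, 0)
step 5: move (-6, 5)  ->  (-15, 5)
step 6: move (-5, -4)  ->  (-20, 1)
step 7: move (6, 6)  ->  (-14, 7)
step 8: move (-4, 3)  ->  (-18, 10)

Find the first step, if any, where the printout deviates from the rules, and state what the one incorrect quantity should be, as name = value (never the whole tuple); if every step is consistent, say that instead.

Recomputing the run from the initial state:
step 1: x = 0, y = -7
step 2: x = -3, y = -7
step 3: x = -4, y = 2
step 4: x = -8, y = 0
step 5: x = -14, y = 5
step 6: x = -19, y = 1
step 7: x = -13, y = 7
step 8: x = -17, y = 10
The first disagreement with the printout is at step 4, where the value should be x = -8.

step 4, x = -8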